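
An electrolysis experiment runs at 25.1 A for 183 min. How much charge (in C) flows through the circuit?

Q = I·t = 25.10 A × 10980 s = 2.76 × 10⁵ C.

2.76 × 10⁵ C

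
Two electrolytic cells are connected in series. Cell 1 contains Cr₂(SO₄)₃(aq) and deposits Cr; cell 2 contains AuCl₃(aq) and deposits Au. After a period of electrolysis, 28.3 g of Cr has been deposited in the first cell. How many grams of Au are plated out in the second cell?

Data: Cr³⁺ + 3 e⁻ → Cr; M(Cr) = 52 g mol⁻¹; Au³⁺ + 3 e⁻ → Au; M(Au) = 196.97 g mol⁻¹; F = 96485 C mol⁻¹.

107 g

n(Cr) = 28.3 / 52 = 0.5442 mol.
Since Cr³⁺ + 3 e⁻ → Cr, n(e⁻) passed = 3 × 0.5442 = 1.633 mol.
Cells in series carry the same charge, so the same 1.633 mol of electrons passes through cell 2.
Au³⁺ + 3 e⁻ → Au, so n(Au) = 1.633 / 3 = 0.5442 mol.
m(Au) = 0.5442 × 196.97 = 107 g.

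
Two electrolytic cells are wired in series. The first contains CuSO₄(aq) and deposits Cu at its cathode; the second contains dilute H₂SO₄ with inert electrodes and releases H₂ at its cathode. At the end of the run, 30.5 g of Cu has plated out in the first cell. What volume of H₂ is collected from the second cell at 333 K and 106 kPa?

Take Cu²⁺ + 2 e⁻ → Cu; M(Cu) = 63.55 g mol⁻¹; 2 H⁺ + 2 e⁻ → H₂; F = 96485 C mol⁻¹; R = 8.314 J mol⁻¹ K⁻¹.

12.5 L

n(Cu) = 30.5 / 63.55 = 0.4799 mol, so n(e⁻) = 2 × 0.4799 = 0.9599 mol.
The cells are in series, so the same 0.9599 mol of electrons passes through the second cell.
2 H⁺ + 2 e⁻ → H₂ — 2 mol e⁻ per mol H₂, so n(H₂) = 0.9599/2 = 0.4799 mol.
V = nRT/P = (0.4799 × 8.314 × 333) / (106 × 10³) = 0.0125 m³ = 12.5 L.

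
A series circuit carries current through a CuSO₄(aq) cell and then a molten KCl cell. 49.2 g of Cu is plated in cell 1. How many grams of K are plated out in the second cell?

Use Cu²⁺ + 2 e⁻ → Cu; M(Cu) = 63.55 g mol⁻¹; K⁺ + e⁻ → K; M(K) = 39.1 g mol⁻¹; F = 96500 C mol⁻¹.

60.5 g

n(Cu) = 49.2 / 63.55 = 0.7742 mol.
Since Cu²⁺ + 2 e⁻ → Cu, n(e⁻) passed = 2 × 0.7742 = 1.548 mol.
Cells in series carry the same charge, so the same 1.548 mol of electrons passes through cell 2.
K⁺ + e⁻ → K, so n(K) = 1.548 / 1 = 1.548 mol.
m(K) = 1.548 × 39.1 = 60.5 g.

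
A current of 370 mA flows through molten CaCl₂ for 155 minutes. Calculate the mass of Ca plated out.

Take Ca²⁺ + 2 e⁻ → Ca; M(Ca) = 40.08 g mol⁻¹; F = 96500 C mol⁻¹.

Q = I·t = 0.3700 A × 9300.0 s = 3441 C.
n(e⁻) = Q/F = 3441 / 96500 = 0.03566 mol.
Ca²⁺ + 2 e⁻ → Ca, so n(Ca) = n(e⁻)/2 = 0.01783 mol.
m = n·M = 0.01783 × 40.08 = 0.715 g.

0.715 g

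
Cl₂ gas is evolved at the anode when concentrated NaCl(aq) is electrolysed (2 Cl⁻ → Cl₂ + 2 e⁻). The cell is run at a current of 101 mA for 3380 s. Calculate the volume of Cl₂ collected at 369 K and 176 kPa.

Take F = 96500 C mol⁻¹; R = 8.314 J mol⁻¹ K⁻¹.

0.0308 L

Q = I·t = 0.1010 A × 3380.0 s = 341.4 C.
n(e⁻) = Q/F = 341.4 / 96500 = 0.003538 mol.
2 electrons are transferred per Cl₂ molecule, so n(Cl₂) = 0.003538 / 2 = 0.001769 mol.
V = nRT/P = (0.001769 × 8.314 × 369) / (176 × 10³ Pa) = 3.08 × 10⁻⁵ m³ = 0.0308 L.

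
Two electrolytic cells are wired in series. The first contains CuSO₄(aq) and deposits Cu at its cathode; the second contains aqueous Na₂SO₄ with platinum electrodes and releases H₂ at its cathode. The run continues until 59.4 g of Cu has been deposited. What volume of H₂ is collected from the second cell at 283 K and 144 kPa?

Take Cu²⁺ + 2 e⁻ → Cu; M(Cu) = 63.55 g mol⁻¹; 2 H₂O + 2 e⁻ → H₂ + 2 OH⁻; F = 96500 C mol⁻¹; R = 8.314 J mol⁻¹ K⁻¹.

15.3 L

n(Cu) = 59.4 / 63.55 = 0.9347 mol, so n(e⁻) = 2 × 0.9347 = 1.869 mol.
The cells are in series, so the same 1.869 mol of electrons passes through the second cell.
2 H₂O + 2 e⁻ → H₂ + 2 OH⁻ — 2 mol e⁻ per mol H₂, so n(H₂) = 1.869/2 = 0.9347 mol.
V = nRT/P = (0.9347 × 8.314 × 283) / (144 × 10³) = 0.0153 m³ = 15.3 L.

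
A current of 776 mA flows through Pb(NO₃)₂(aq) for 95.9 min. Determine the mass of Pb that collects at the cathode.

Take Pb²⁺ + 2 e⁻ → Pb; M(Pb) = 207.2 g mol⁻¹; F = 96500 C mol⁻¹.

Q = I·t = 0.7760 A × 5754.0 s = 4465 C.
n(e⁻) = Q/F = 4465 / 96500 = 0.04627 mol.
Pb²⁺ + 2 e⁻ → Pb, so n(Pb) = n(e⁻)/2 = 0.02314 mol.
m = n·M = 0.02314 × 207.2 = 4.79 g.

4.79 g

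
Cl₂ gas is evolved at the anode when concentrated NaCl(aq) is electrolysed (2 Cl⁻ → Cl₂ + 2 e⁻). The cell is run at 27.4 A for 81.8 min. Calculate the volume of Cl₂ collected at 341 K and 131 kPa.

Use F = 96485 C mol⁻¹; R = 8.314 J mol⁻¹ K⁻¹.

15.1 L

Q = I·t = 27.40 A × 4908.0 s = 134500 C.
n(e⁻) = Q/F = 134500 / 96485 = 1.394 mol.
2 electrons are transferred per Cl₂ molecule, so n(Cl₂) = 1.394 / 2 = 0.6969 mol.
V = nRT/P = (0.6969 × 8.314 × 341) / (131 × 10³ Pa) = 0.0151 m³ = 15.1 L.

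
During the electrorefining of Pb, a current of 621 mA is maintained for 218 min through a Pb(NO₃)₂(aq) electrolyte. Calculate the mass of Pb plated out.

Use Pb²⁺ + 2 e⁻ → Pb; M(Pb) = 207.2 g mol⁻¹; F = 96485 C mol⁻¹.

Q = I·t = 0.6210 A × 13080 s = 8123 C.
n(e⁻) = Q/F = 8123 / 96485 = 0.08419 mol.
Pb²⁺ + 2 e⁻ → Pb, so n(Pb) = n(e⁻)/2 = 0.04209 mol.
m = n·M = 0.04209 × 207.2 = 8.72 g.

8.72 g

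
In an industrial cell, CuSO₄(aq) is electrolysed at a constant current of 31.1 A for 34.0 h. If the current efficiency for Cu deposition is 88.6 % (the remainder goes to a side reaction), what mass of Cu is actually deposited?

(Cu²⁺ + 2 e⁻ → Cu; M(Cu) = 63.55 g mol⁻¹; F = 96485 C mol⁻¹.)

Q = I·t = 31.10 × 122400 = 3807000 C.
n(e⁻) = 3807000/96485 = 39.45 mol; theoretically n(Cu) = 39.45/2 = 19.73 mol, m_theo = 1254 g.
At 88.6 % efficiency, m_actual = 0.886 × 1254 = 1110 g.

1110 g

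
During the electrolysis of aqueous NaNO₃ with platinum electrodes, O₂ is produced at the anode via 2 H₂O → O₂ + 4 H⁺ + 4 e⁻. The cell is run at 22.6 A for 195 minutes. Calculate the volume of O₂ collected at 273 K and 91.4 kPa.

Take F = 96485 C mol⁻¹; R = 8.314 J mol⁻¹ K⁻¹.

Q = I·t = 22.60 A × 11700 s = 264400 C.
n(e⁻) = Q/F = 264400 / 96485 = 2.741 mol.
4 electrons are transferred per O₂ molecule, so n(O₂) = 2.741 / 4 = 0.6851 mol.
V = nRT/P = (0.6851 × 8.314 × 273) / (91.4 × 10³ Pa) = 0.0170 m³ = 17.0 L.

17.0 L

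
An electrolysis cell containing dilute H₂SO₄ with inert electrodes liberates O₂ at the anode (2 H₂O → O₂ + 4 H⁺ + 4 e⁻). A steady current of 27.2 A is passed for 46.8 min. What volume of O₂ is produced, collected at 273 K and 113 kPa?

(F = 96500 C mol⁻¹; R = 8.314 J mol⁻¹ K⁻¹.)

Q = I·t = 27.20 A × 2808.0 s = 76380 C.
n(e⁻) = Q/F = 76380 / 96500 = 0.7915 mol.
4 electrons are transferred per O₂ molecule, so n(O₂) = 0.7915 / 4 = 0.1979 mol.
V = nRT/P = (0.1979 × 8.314 × 273) / (113 × 10³ Pa) = 0.00397 m³ = 3.97 L.

3.97 L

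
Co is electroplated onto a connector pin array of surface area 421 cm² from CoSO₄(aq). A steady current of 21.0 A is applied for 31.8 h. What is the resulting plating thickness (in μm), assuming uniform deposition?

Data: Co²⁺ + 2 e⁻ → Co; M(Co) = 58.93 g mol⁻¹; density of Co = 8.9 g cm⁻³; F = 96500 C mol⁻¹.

1960 μm

Q = I·t = 21.00 × 114480 = 2404000 C; n(e⁻) = 24.91 mol.
n(Co) = n(e⁻)/2 = 12.46 mol, so m = 12.46 × 58.93 = 734.1 g.
Volume = m/ρ = 734.1 / 8.9 = 82.48 cm³.
Thickness = V/A = 82.48 / 421 = 0.196 cm = 1960 μm.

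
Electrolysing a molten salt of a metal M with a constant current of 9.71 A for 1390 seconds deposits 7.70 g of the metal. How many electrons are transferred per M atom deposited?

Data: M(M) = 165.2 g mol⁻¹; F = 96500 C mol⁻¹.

3

Q = I·t = 9.710 A × 1390.0 s = 13500 C, so n(e⁻) = 13500/96500 = 0.1399 mol.
n(M) deposited = 7.70 / 165.2 = 0.04661 mol.
Electrons per atom = n(e⁻)/n(M) = 0.1399 / 0.04661 = 3.00 ≈ 3, so the ion is M³⁺.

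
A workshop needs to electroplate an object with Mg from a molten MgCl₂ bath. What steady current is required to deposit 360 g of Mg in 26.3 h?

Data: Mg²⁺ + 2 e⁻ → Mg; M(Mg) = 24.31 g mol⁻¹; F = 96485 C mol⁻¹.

n(Mg) = 360 / 24.31 = 14.81 mol.
n(e⁻) = 2 × 14.81 = 29.62 mol.
Q = n(e⁻)·F = 29.62 × 96485 = 2858000 C.
I = Q/t = 2858000 / 94680 s = 30.2 A.

30.2 A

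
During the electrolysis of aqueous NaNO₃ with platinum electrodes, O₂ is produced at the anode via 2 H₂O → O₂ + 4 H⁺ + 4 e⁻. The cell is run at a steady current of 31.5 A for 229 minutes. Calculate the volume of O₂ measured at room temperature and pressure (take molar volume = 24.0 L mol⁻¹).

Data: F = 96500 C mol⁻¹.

26.9 L

Q = I·t = 31.50 A × 13740 s = 432800 C.
n(e⁻) = Q/F = 432800 / 96500 = 4.485 mol.
4 electrons are transferred per O₂ molecule, so n(O₂) = 4.485 / 4 = 1.121 mol.
V = n × V_m = 1.121 × 24.0 = 26.9 L.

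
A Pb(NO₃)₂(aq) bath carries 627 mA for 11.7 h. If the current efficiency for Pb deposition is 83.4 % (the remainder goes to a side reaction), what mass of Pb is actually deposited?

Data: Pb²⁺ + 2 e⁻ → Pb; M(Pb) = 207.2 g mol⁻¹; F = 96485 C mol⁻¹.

23.6 g

Q = I·t = 0.6270 × 42120 = 26410 C.
n(e⁻) = 26410/96485 = 0.2737 mol; theoretically n(Pb) = 0.2737/2 = 0.1369 mol, m_theo = 28.36 g.
At 83.4 % efficiency, m_actual = 0.834 × 28.36 = 23.6 g.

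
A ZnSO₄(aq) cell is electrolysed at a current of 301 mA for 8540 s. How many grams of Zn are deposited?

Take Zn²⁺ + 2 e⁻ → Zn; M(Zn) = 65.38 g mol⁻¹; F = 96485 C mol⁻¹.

0.871 g

Q = I·t = 0.3010 A × 8540.0 s = 2571 C.
n(e⁻) = Q/F = 2571 / 96485 = 0.02664 mol.
Zn²⁺ + 2 e⁻ → Zn, so n(Zn) = n(e⁻)/2 = 0.01332 mol.
m = n·M = 0.01332 × 65.38 = 0.871 g.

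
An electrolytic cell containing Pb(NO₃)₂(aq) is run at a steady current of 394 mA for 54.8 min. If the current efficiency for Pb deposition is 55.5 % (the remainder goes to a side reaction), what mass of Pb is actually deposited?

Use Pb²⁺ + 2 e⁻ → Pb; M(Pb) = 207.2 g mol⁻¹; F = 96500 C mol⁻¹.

Q = I·t = 0.3940 × 3288.0 = 1295 C.
n(e⁻) = 1295/96500 = 0.01342 mol; theoretically n(Pb) = 0.01342/2 = 0.006712 mol, m_theo = 1.391 g.
At 55.5 % efficiency, m_actual = 0.555 × 1.391 = 0.772 g.

0.772 g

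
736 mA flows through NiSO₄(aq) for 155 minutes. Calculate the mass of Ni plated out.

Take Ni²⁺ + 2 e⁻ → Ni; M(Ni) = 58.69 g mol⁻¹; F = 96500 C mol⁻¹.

2.08 g

Q = I·t = 0.7360 A × 9300.0 s = 6845 C.
n(e⁻) = Q/F = 6845 / 96500 = 0.07093 mol.
Ni²⁺ + 2 e⁻ → Ni, so n(Ni) = n(e⁻)/2 = 0.03547 mol.
m = n·M = 0.03547 × 58.69 = 2.08 g.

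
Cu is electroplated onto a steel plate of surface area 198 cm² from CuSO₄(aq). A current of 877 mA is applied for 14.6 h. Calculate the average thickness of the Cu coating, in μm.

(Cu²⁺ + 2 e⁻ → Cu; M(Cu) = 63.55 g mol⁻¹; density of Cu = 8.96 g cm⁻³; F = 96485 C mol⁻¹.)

85.6 μm

Q = I·t = 0.8770 × 52560 = 46100 C; n(e⁻) = 0.4777 mol.
n(Cu) = n(e⁻)/2 = 0.2389 mol, so m = 0.2389 × 63.55 = 15.18 g.
Volume = m/ρ = 15.18 / 8.96 = 1.694 cm³.
Thickness = V/A = 1.694 / 198 = 0.00856 cm = 85.6 μm.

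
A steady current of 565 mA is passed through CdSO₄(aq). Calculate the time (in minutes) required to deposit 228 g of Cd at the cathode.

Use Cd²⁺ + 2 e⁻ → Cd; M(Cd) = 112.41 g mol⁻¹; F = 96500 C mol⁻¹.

11500 min

n(Cd) = m/M = 228 / 112.41 = 2.028 mol.
Each Cd atom requires 2 electrons, so n(e⁻) = 2 × 2.028 = 4.057 mol.
Q = n(e⁻)·F = 4.057 × 96500 = 391500 C.
t = Q/I = 391500 / 0.5650 A = 692800 s = 11500 min.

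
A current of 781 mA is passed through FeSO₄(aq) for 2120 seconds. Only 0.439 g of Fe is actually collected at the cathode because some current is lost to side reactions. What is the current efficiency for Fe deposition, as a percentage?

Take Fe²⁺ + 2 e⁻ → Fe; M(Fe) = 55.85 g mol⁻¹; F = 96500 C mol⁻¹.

91.6 %

Q = I·t = 0.7810 × 2120.0 = 1656 C; n(e⁻) = 1656/96500 = 0.01716 mol.
Theoretical n(Fe) = n(e⁻)/2 = 0.008579 mol, i.e. m_theo = 0.008579 × 55.85 = 0.4791 g.
Efficiency = m_actual / m_theo = 0.439 / 0.4791 = 91.6 %.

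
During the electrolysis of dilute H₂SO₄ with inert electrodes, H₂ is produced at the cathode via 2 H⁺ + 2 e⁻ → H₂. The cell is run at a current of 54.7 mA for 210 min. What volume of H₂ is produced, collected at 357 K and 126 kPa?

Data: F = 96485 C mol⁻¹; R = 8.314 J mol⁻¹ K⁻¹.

0.0841 L

Q = I·t = 0.05470 A × 12600 s = 689.2 C.
n(e⁻) = Q/F = 689.2 / 96485 = 0.007143 mol.
2 electrons are transferred per H₂ molecule, so n(H₂) = 0.007143 / 2 = 0.003572 mol.
V = nRT/P = (0.003572 × 8.314 × 357) / (126 × 10³ Pa) = 8.41 × 10⁻⁵ m³ = 0.0841 L.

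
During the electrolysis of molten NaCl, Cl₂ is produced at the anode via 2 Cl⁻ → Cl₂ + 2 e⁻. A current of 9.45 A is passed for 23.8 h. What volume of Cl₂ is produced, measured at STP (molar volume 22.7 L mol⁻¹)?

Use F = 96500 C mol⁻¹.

95.2 L

Q = I·t = 9.450 A × 85680 s = 809700 C.
n(e⁻) = Q/F = 809700 / 96500 = 8.390 mol.
2 electrons are transferred per Cl₂ molecule, so n(Cl₂) = 8.390 / 2 = 4.195 mol.
V = n × V_m = 4.195 × 22.7 = 95.2 L.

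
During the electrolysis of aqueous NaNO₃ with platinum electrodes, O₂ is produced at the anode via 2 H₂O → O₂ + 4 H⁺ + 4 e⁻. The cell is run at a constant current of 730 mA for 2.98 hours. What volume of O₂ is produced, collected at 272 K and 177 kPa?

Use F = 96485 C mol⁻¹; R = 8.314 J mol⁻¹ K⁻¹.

0.259 L

Q = I·t = 0.7300 A × 10728 s = 7831 C.
n(e⁻) = Q/F = 7831 / 96485 = 0.08117 mol.
4 electrons are transferred per O₂ molecule, so n(O₂) = 0.08117 / 4 = 0.02029 mol.
V = nRT/P = (0.02029 × 8.314 × 272) / (177 × 10³ Pa) = 2.59 × 10⁻⁴ m³ = 0.259 L.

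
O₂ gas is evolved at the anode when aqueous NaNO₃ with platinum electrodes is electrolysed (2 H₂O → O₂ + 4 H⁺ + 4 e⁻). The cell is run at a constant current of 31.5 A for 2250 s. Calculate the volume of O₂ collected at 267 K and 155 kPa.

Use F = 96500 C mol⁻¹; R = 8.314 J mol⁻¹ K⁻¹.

Q = I·t = 31.50 A × 2250.0 s = 70880 C.
n(e⁻) = Q/F = 70880 / 96500 = 0.7345 mol.
4 electrons are transferred per O₂ molecule, so n(O₂) = 0.7345 / 4 = 0.1836 mol.
V = nRT/P = (0.1836 × 8.314 × 267) / (155 × 10³ Pa) = 0.00263 m³ = 2.63 L.

2.63 L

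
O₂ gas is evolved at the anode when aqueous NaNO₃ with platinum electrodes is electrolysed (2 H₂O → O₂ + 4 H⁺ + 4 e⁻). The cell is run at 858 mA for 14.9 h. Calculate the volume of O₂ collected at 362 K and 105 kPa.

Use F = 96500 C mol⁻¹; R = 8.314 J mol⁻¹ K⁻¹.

3.42 L

Q = I·t = 0.8580 A × 53640 s = 46020 C.
n(e⁻) = Q/F = 46020 / 96500 = 0.4769 mol.
4 electrons are transferred per O₂ molecule, so n(O₂) = 0.4769 / 4 = 0.1192 mol.
V = nRT/P = (0.1192 × 8.314 × 362) / (105 × 10³ Pa) = 0.00342 m³ = 3.42 L.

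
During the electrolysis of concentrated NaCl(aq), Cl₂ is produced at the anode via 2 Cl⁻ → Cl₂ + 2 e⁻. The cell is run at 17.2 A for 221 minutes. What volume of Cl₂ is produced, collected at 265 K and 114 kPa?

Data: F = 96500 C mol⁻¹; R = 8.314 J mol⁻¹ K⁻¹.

Q = I·t = 17.20 A × 13260 s = 228100 C.
n(e⁻) = Q/F = 228100 / 96500 = 2.363 mol.
2 electrons are transferred per Cl₂ molecule, so n(Cl₂) = 2.363 / 2 = 1.182 mol.
V = nRT/P = (1.182 × 8.314 × 265) / (114 × 10³ Pa) = 0.0228 m³ = 22.8 L.

22.8 L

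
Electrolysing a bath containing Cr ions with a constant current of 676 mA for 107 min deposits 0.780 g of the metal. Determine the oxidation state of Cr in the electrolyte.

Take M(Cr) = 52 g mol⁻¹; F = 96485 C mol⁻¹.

Q = I·t = 0.6760 A × 6420.0 s = 4340 C, so n(e⁻) = 4340/96485 = 0.04498 mol.
n(Cr) deposited = 0.780 / 52 = 0.01500 mol.
Electrons per atom = n(e⁻)/n(Cr) = 0.04498 / 0.01500 = 3.00 ≈ 3, so the ion is Cr³⁺.

+3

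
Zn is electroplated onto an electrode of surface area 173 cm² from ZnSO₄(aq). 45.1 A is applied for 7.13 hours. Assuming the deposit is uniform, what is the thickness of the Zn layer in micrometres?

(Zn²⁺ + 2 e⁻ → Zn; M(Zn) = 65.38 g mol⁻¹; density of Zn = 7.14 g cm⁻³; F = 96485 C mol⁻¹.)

Q = I·t = 45.10 × 25668 = 1158000 C; n(e⁻) = 12.00 mol.
n(Zn) = n(e⁻)/2 = 5.999 mol, so m = 5.999 × 65.38 = 392.2 g.
Volume = m/ρ = 392.2 / 7.14 = 54.93 cm³.
Thickness = V/A = 54.93 / 173 = 0.318 cm = 3180 μm.

3180 μm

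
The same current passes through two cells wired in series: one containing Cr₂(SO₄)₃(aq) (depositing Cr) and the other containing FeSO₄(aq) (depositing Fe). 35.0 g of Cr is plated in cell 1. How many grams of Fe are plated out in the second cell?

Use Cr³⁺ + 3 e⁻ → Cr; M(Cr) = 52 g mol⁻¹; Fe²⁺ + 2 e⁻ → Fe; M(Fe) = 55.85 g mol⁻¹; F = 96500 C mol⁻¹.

n(Cr) = 35.0 / 52 = 0.6731 mol.
Since Cr³⁺ + 3 e⁻ → Cr, n(e⁻) passed = 3 × 0.6731 = 2.019 mol.
Cells in series carry the same charge, so the same 2.019 mol of electrons passes through cell 2.
Fe²⁺ + 2 e⁻ → Fe, so n(Fe) = 2.019 / 2 = 1.010 mol.
m(Fe) = 1.010 × 55.85 = 56.4 g.

56.4 g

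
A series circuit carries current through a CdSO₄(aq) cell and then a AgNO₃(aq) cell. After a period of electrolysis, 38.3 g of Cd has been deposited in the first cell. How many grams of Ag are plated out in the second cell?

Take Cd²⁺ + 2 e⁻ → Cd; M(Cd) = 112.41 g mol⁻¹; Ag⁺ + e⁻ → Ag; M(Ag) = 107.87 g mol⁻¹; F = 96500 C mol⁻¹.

n(Cd) = 38.3 / 112.41 = 0.3407 mol.
Since Cd²⁺ + 2 e⁻ → Cd, n(e⁻) passed = 2 × 0.3407 = 0.6814 mol.
Cells in series carry the same charge, so the same 0.6814 mol of electrons passes through cell 2.
Ag⁺ + e⁻ → Ag, so n(Ag) = 0.6814 / 1 = 0.6814 mol.
m(Ag) = 0.6814 × 107.87 = 73.5 g.

73.5 g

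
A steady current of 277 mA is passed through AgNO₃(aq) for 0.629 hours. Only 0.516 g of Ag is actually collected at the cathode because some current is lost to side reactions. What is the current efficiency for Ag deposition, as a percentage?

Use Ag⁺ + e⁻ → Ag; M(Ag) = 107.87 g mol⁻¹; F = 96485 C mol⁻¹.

73.6 %

Q = I·t = 0.2770 × 2264.4 = 627.2 C; n(e⁻) = 627.2/96485 = 0.006501 mol.
Theoretical n(Ag) = n(e⁻)/1 = 0.006501 mol, i.e. m_theo = 0.006501 × 107.87 = 0.7013 g.
Efficiency = m_actual / m_theo = 0.516 / 0.7013 = 73.6 %.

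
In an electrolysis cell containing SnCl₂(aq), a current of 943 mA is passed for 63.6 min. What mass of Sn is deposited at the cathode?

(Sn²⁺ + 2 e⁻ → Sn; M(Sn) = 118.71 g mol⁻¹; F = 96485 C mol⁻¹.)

Q = I·t = 0.9430 A × 3816.0 s = 3598 C.
n(e⁻) = Q/F = 3598 / 96485 = 0.03730 mol.
Sn²⁺ + 2 e⁻ → Sn, so n(Sn) = n(e⁻)/2 = 0.01865 mol.
m = n·M = 0.01865 × 118.71 = 2.21 g.

2.21 g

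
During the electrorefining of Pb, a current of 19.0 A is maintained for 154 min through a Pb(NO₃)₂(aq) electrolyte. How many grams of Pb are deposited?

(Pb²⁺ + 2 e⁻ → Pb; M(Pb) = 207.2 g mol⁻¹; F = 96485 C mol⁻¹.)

Q = I·t = 19.00 A × 9240.0 s = 175600 C.
n(e⁻) = Q/F = 175600 / 96485 = 1.820 mol.
Pb²⁺ + 2 e⁻ → Pb, so n(Pb) = n(e⁻)/2 = 0.9098 mol.
m = n·M = 0.9098 × 207.2 = 189 g.

189 g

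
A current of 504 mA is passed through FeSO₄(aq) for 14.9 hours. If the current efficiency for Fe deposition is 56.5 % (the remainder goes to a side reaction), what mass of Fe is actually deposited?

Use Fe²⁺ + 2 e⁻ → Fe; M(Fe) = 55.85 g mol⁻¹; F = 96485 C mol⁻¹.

4.42 g

Q = I·t = 0.5040 × 53640 = 27030 C.
n(e⁻) = 27030/96485 = 0.2802 mol; theoretically n(Fe) = 0.2802/2 = 0.1401 mol, m_theo = 7.824 g.
At 56.5 % efficiency, m_actual = 0.565 × 7.824 = 4.42 g.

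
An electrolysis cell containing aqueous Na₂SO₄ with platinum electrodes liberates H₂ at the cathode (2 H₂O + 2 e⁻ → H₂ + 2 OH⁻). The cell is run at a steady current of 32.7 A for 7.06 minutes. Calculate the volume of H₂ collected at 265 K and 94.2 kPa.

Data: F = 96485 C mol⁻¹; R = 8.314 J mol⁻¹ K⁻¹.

1.68 L

Q = I·t = 32.70 A × 423.60 s = 13850 C.
n(e⁻) = Q/F = 13850 / 96485 = 0.1436 mol.
2 electrons are transferred per H₂ molecule, so n(H₂) = 0.1436 / 2 = 0.07178 mol.
V = nRT/P = (0.07178 × 8.314 × 265) / (94.2 × 10³ Pa) = 0.00168 m³ = 1.68 L.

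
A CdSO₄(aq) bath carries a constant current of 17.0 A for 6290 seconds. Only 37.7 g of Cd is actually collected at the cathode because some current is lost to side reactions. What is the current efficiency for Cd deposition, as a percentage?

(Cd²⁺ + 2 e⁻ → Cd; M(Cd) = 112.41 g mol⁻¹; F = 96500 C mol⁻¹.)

Q = I·t = 17.00 × 6290.0 = 106900 C; n(e⁻) = 106900/96500 = 1.108 mol.
Theoretical n(Cd) = n(e⁻)/2 = 0.5540 mol, i.e. m_theo = 0.5540 × 112.41 = 62.28 g.
Efficiency = m_actual / m_theo = 37.7 / 62.28 = 60.5 %.

60.5 %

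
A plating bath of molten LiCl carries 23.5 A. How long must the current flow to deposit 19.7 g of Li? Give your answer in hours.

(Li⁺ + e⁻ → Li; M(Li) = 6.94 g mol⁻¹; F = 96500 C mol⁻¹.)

3.24 h

n(Li) = m/M = 19.7 / 6.94 = 2.839 mol.
Each Li atom requires 1 electron, so n(e⁻) = 1 × 2.839 = 2.839 mol.
Q = n(e⁻)·F = 2.839 × 96500 = 273900 C.
t = Q/I = 273900 / 23.50 A = 11660 s = 3.24 h.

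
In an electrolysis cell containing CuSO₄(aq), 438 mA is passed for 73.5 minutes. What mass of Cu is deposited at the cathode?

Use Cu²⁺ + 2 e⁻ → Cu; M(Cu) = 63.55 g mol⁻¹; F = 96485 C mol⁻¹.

Q = I·t = 0.4380 A × 4410.0 s = 1932 C.
n(e⁻) = Q/F = 1932 / 96485 = 0.02002 mol.
Cu²⁺ + 2 e⁻ → Cu, so n(Cu) = n(e⁻)/2 = 0.01001 mol.
m = n·M = 0.01001 × 63.55 = 0.636 g.

0.636 g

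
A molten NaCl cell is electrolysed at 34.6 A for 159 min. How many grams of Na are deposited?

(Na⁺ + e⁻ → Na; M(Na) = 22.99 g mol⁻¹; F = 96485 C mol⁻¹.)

Q = I·t = 34.60 A × 9540.0 s = 330100 C.
n(e⁻) = Q/F = 330100 / 96485 = 3.421 mol.
Na⁺ + e⁻ → Na, so n(Na) = n(e⁻)/1 = 3.421 mol.
m = n·M = 3.421 × 22.99 = 78.7 g.

78.7 g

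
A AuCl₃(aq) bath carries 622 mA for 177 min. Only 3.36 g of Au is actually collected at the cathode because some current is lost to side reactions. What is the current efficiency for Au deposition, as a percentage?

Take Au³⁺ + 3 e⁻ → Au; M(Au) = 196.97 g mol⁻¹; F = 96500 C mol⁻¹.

74.8 %

Q = I·t = 0.6220 × 10620 = 6606 C; n(e⁻) = 6606/96500 = 0.06845 mol.
Theoretical n(Au) = n(e⁻)/3 = 0.02282 mol, i.e. m_theo = 0.02282 × 196.97 = 4.494 g.
Efficiency = m_actual / m_theo = 3.36 / 4.494 = 74.8 %.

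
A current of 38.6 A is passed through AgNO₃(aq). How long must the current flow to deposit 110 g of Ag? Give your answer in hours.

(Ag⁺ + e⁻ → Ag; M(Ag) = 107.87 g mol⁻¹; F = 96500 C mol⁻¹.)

0.708 h

n(Ag) = m/M = 110 / 107.87 = 1.020 mol.
Each Ag atom requires 1 electron, so n(e⁻) = 1 × 1.020 = 1.020 mol.
Q = n(e⁻)·F = 1.020 × 96500 = 98410 C.
t = Q/I = 98410 / 38.60 A = 2549 s = 0.708 h.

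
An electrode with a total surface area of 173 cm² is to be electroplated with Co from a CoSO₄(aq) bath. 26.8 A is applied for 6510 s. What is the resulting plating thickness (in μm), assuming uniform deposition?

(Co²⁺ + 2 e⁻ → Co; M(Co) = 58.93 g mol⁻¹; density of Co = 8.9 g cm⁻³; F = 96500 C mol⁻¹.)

Q = I·t = 26.80 × 6510.0 = 174500 C; n(e⁻) = 1.808 mol.
n(Co) = n(e⁻)/2 = 0.9040 mol, so m = 0.9040 × 58.93 = 53.27 g.
Volume = m/ρ = 53.27 / 8.9 = 5.986 cm³.
Thickness = V/A = 5.986 / 173 = 0.0346 cm = 346 μm.

346 μm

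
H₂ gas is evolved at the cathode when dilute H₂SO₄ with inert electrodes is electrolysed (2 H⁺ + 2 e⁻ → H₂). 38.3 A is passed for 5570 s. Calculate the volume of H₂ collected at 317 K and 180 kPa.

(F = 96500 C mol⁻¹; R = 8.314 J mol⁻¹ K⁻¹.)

Q = I·t = 38.30 A × 5570.0 s = 213300 C.
n(e⁻) = Q/F = 213300 / 96500 = 2.211 mol.
2 electrons are transferred per H₂ molecule, so n(H₂) = 2.211 / 2 = 1.105 mol.
V = nRT/P = (1.105 × 8.314 × 317) / (180 × 10³ Pa) = 0.0162 m³ = 16.2 L.

16.2 L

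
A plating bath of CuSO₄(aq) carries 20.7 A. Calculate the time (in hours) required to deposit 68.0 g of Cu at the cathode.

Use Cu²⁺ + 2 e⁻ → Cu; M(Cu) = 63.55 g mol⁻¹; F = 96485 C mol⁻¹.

n(Cu) = m/M = 68.0 / 63.55 = 1.070 mol.
Each Cu atom requires 2 electrons, so n(e⁻) = 2 × 1.070 = 2.140 mol.
Q = n(e⁻)·F = 2.140 × 96485 = 206500 C.
t = Q/I = 206500 / 20.70 A = 9975 s = 2.77 h.

2.77 h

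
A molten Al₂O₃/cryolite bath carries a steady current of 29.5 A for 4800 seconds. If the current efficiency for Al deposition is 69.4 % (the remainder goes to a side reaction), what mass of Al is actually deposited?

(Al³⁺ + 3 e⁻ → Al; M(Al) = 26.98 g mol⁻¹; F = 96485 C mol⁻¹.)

9.16 g

Q = I·t = 29.50 × 4800.0 = 141600 C.
n(e⁻) = 141600/96485 = 1.468 mol; theoretically n(Al) = 1.468/3 = 0.4892 mol, m_theo = 13.20 g.
At 69.4 % efficiency, m_actual = 0.694 × 13.20 = 9.16 g.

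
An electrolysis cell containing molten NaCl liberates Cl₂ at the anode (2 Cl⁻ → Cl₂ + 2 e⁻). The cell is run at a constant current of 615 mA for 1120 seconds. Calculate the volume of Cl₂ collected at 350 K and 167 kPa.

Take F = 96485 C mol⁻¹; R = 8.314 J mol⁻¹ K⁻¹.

0.0622 L

Q = I·t = 0.6150 A × 1120.0 s = 688.8 C.
n(e⁻) = Q/F = 688.8 / 96485 = 0.007139 mol.
2 electrons are transferred per Cl₂ molecule, so n(Cl₂) = 0.007139 / 2 = 0.003569 mol.
V = nRT/P = (0.003569 × 8.314 × 350) / (167 × 10³ Pa) = 6.22 × 10⁻⁵ m³ = 0.0622 L.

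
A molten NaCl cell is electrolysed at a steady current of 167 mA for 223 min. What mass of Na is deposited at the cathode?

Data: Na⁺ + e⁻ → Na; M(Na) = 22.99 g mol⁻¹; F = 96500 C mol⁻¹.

Q = I·t = 0.1670 A × 13380 s = 2234 C.
n(e⁻) = Q/F = 2234 / 96500 = 0.02316 mol.
Na⁺ + e⁻ → Na, so n(Na) = n(e⁻)/1 = 0.02316 mol.
m = n·M = 0.02316 × 22.99 = 0.532 g.

0.532 g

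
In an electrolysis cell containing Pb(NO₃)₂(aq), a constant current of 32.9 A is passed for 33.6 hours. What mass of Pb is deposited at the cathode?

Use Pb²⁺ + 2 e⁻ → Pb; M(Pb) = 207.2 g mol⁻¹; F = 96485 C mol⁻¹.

4270 g

Q = I·t = 32.90 A × 120960 s = 3980000 C.
n(e⁻) = Q/F = 3980000 / 96485 = 41.25 mol.
Pb²⁺ + 2 e⁻ → Pb, so n(Pb) = n(e⁻)/2 = 20.62 mol.
m = n·M = 20.62 × 207.2 = 4270 g.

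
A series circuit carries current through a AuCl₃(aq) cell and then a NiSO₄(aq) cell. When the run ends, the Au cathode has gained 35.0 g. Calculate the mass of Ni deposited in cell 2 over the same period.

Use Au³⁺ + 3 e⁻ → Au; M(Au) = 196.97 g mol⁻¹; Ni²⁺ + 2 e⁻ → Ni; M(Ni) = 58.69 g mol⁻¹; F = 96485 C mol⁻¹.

15.6 g

n(Au) = 35.0 / 196.97 = 0.1777 mol.
Since Au³⁺ + 3 e⁻ → Au, n(e⁻) passed = 3 × 0.1777 = 0.5331 mol.
Cells in series carry the same charge, so the same 0.5331 mol of electrons passes through cell 2.
Ni²⁺ + 2 e⁻ → Ni, so n(Ni) = 0.5331 / 2 = 0.2665 mol.
m(Ni) = 0.2665 × 58.69 = 15.6 g.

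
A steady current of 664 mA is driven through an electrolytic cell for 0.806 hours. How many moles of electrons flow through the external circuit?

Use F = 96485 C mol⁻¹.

Q = I·t = 0.6640 A × 2901.6 s = 1927 C.
n(e⁻) = Q/F = 1927 / 96485 = 0.0200 mol.

0.0200 mol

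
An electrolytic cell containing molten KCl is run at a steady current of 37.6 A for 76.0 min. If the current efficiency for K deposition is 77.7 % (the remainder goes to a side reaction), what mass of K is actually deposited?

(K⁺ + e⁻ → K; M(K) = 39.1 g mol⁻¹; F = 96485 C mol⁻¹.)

Q = I·t = 37.60 × 4560.0 = 171500 C.
n(e⁻) = 171500/96485 = 1.777 mol; theoretically n(K) = 1.777/1 = 1.777 mol, m_theo = 69.48 g.
At 77.7 % efficiency, m_actual = 0.777 × 69.48 = 54.0 g.

54.0 g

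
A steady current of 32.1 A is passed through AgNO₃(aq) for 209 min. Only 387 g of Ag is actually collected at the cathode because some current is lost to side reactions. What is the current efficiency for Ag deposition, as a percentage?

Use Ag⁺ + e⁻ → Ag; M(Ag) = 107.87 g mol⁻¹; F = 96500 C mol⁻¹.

86.0 %

Q = I·t = 32.10 × 12540 = 402500 C; n(e⁻) = 402500/96500 = 4.171 mol.
Theoretical n(Ag) = n(e⁻)/1 = 4.171 mol, i.e. m_theo = 4.171 × 107.87 = 450.0 g.
Efficiency = m_actual / m_theo = 387 / 450.0 = 86.0 %.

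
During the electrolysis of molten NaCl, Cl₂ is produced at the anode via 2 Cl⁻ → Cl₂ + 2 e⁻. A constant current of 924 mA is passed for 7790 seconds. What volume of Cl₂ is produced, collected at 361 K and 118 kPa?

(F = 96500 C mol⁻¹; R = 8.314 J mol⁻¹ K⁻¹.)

Q = I·t = 0.9240 A × 7790.0 s = 7198 C.
n(e⁻) = Q/F = 7198 / 96500 = 0.07459 mol.
2 electrons are transferred per Cl₂ molecule, so n(Cl₂) = 0.07459 / 2 = 0.03730 mol.
V = nRT/P = (0.03730 × 8.314 × 361) / (118 × 10³ Pa) = 9.49 × 10⁻⁴ m³ = 0.949 L.

0.949 L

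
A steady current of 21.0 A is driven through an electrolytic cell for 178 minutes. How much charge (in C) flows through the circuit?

2.24 × 10⁵ C

Q = I·t = 21.00 A × 10680 s = 2.24 × 10⁵ C.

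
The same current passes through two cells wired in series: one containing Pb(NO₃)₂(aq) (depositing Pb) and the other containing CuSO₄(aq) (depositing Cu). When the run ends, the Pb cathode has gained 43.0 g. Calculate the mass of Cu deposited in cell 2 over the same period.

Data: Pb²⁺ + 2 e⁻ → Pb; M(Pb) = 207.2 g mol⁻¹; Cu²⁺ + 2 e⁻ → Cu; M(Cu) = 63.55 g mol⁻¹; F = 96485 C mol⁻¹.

13.2 g

n(Pb) = 43.0 / 207.2 = 0.2075 mol.
Since Pb²⁺ + 2 e⁻ → Pb, n(e⁻) passed = 2 × 0.2075 = 0.4151 mol.
Cells in series carry the same charge, so the same 0.4151 mol of electrons passes through cell 2.
Cu²⁺ + 2 e⁻ → Cu, so n(Cu) = 0.4151 / 2 = 0.2075 mol.
m(Cu) = 0.2075 × 63.55 = 13.2 g.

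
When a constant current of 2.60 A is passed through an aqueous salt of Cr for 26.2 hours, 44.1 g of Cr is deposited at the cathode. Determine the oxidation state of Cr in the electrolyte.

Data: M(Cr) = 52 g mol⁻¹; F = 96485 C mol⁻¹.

Q = I·t = 2.600 A × 94320 s = 245200 C, so n(e⁻) = 245200/96485 = 2.542 mol.
n(Cr) deposited = 44.1 / 52 = 0.8481 mol.
Electrons per atom = n(e⁻)/n(Cr) = 2.542 / 0.8481 = 3.00 ≈ 3, so the ion is Cr³⁺.

+3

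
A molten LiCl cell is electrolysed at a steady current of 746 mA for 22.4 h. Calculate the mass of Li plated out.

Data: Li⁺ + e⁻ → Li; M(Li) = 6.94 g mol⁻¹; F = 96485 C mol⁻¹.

4.33 g

Q = I·t = 0.7460 A × 80640 s = 60160 C.
n(e⁻) = Q/F = 60160 / 96485 = 0.6235 mol.
Li⁺ + e⁻ → Li, so n(Li) = n(e⁻)/1 = 0.6235 mol.
m = n·M = 0.6235 × 6.94 = 4.33 g.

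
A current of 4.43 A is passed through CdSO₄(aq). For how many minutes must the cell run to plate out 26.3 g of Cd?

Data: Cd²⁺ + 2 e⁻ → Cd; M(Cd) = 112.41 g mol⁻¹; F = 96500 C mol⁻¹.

170 min

n(Cd) = m/M = 26.3 / 112.41 = 0.2340 mol.
Each Cd atom requires 2 electrons, so n(e⁻) = 2 × 0.2340 = 0.4679 mol.
Q = n(e⁻)·F = 0.4679 × 96500 = 45160 C.
t = Q/I = 45160 / 4.430 A = 10190 s = 170 min.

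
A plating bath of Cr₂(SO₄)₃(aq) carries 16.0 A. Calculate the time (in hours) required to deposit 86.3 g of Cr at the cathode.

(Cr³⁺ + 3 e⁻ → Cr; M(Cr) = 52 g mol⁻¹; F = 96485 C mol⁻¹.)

8.34 h

n(Cr) = m/M = 86.3 / 52 = 1.660 mol.
Each Cr atom requires 3 electrons, so n(e⁻) = 3 × 1.660 = 4.979 mol.
Q = n(e⁻)·F = 4.979 × 96485 = 480400 C.
t = Q/I = 480400 / 16.00 A = 30020 s = 8.34 h.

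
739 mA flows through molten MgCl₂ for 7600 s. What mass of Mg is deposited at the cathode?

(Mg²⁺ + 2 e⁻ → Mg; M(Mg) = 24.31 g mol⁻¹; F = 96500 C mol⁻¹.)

Q = I·t = 0.7390 A × 7600.0 s = 5616 C.
n(e⁻) = Q/F = 5616 / 96500 = 0.05820 mol.
Mg²⁺ + 2 e⁻ → Mg, so n(Mg) = n(e⁻)/2 = 0.02910 mol.
m = n·M = 0.02910 × 24.31 = 0.707 g.

0.707 g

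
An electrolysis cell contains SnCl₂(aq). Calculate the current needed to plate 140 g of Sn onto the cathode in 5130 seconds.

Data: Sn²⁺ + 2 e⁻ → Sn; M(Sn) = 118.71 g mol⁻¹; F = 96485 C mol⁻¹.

44.4 A

n(Sn) = 140 / 118.71 = 1.179 mol.
n(e⁻) = 2 × 1.179 = 2.359 mol.
Q = n(e⁻)·F = 2.359 × 96485 = 227600 C.
I = Q/t = 227600 / 5130.0 s = 44.4 A.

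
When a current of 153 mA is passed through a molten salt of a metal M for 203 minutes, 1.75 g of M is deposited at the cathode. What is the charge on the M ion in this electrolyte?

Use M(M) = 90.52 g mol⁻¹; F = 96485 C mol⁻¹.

+1

Q = I·t = 0.1530 A × 12180 s = 1864 C, so n(e⁻) = 1864/96485 = 0.01931 mol.
n(M) deposited = 1.75 / 90.52 = 0.01933 mol.
Electrons per atom = n(e⁻)/n(M) = 0.01931 / 0.01933 = 0.999 ≈ 1, so the ion is M⁺.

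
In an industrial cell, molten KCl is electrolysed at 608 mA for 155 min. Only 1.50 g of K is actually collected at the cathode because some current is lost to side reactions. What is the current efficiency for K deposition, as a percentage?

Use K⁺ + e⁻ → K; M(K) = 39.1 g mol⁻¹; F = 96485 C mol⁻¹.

65.5 %

Q = I·t = 0.6080 × 9300.0 = 5654 C; n(e⁻) = 5654/96485 = 0.05860 mol.
Theoretical n(K) = n(e⁻)/1 = 0.05860 mol, i.e. m_theo = 0.05860 × 39.1 = 2.291 g.
Efficiency = m_actual / m_theo = 1.50 / 2.291 = 65.5 %.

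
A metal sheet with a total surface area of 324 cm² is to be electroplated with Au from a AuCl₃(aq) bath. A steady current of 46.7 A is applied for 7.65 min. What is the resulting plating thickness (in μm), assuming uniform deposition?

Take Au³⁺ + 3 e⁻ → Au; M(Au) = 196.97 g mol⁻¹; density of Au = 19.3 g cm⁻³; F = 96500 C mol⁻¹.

23.3 μm

Q = I·t = 46.70 × 459.00 = 21440 C; n(e⁻) = 0.2221 mol.
n(Au) = n(e⁻)/3 = 0.07404 mol, so m = 0.07404 × 196.97 = 14.58 g.
Volume = m/ρ = 14.58 / 19.3 = 0.7557 cm³.
Thickness = V/A = 0.7557 / 324 = 0.00233 cm = 23.3 μm.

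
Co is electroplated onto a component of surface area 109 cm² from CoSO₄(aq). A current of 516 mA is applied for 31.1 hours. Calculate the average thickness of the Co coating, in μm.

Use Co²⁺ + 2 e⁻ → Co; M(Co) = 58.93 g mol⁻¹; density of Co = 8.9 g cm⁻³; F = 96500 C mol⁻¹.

182 μm

Q = I·t = 0.5160 × 111960 = 57770 C; n(e⁻) = 0.5987 mol.
n(Co) = n(e⁻)/2 = 0.2993 mol, so m = 0.2993 × 58.93 = 17.64 g.
Volume = m/ρ = 17.64 / 8.9 = 1.982 cm³.
Thickness = V/A = 1.982 / 109 = 0.0182 cm = 182 μm.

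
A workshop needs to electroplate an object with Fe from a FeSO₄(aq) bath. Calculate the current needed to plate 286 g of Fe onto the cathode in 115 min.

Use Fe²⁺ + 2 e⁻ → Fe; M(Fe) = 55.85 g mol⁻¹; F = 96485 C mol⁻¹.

143 A

n(Fe) = 286 / 55.85 = 5.121 mol.
n(e⁻) = 2 × 5.121 = 10.24 mol.
Q = n(e⁻)·F = 10.24 × 96485 = 988200 C.
I = Q/t = 988200 / 6900.0 s = 143 A.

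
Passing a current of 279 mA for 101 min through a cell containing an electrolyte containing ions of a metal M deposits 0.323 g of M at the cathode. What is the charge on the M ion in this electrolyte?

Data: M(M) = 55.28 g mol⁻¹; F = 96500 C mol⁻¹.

Q = I·t = 0.2790 A × 6060.0 s = 1691 C, so n(e⁻) = 1691/96500 = 0.01752 mol.
n(M) deposited = 0.323 / 55.28 = 0.005843 mol.
Electrons per atom = n(e⁻)/n(M) = 0.01752 / 0.005843 = 3.00 ≈ 3, so the ion is M³⁺.

+3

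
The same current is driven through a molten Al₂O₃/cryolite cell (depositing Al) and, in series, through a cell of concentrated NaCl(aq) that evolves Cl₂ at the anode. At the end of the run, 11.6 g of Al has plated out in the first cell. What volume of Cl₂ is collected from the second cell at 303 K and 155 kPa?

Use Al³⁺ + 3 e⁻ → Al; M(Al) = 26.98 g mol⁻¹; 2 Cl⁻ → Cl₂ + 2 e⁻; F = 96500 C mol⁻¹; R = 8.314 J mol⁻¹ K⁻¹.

n(Al) = 11.6 / 26.98 = 0.4299 mol, so n(e⁻) = 3 × 0.4299 = 1.290 mol.
The cells are in series, so the same 1.290 mol of electrons passes through the second cell.
2 Cl⁻ → Cl₂ + 2 e⁻ — 2 mol e⁻ per mol Cl₂, so n(Cl₂) = 1.290/2 = 0.6449 mol.
V = nRT/P = (0.6449 × 8.314 × 303) / (155 × 10³) = 0.0105 m³ = 10.5 L.

10.5 L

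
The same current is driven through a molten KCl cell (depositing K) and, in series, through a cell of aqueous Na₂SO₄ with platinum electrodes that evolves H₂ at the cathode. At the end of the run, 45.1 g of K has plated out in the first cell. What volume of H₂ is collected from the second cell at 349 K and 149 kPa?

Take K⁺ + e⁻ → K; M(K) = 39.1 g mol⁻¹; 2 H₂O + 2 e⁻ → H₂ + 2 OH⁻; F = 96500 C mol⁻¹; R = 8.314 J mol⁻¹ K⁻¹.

11.2 L

n(K) = 45.1 / 39.1 = 1.153 mol, so n(e⁻) = 1 × 1.153 = 1.153 mol.
The cells are in series, so the same 1.153 mol of electrons passes through the second cell.
2 H₂O + 2 e⁻ → H₂ + 2 OH⁻ — 2 mol e⁻ per mol H₂, so n(H₂) = 1.153/2 = 0.5767 mol.
V = nRT/P = (0.5767 × 8.314 × 349) / (149 × 10³) = 0.0112 m³ = 11.2 L.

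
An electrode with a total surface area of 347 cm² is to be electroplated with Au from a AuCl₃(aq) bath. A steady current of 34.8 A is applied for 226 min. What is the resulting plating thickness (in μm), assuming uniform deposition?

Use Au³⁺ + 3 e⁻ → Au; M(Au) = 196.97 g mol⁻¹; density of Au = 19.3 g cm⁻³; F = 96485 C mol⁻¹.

Q = I·t = 34.80 × 13560 = 471900 C; n(e⁻) = 4.891 mol.
n(Au) = n(e⁻)/3 = 1.630 mol, so m = 1.630 × 196.97 = 321.1 g.
Volume = m/ρ = 321.1 / 19.3 = 16.64 cm³.
Thickness = V/A = 16.64 / 347 = 0.0479 cm = 479 μm.

479 μm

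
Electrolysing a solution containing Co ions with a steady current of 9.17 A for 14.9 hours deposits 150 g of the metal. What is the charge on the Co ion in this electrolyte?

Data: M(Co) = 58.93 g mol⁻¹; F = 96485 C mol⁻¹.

Q = I·t = 9.170 A × 53640 s = 491900 C, so n(e⁻) = 491900/96485 = 5.098 mol.
n(Co) deposited = 150 / 58.93 = 2.545 mol.
Electrons per atom = n(e⁻)/n(Co) = 5.098 / 2.545 = 2.00 ≈ 2, so the ion is Co²⁺.

+2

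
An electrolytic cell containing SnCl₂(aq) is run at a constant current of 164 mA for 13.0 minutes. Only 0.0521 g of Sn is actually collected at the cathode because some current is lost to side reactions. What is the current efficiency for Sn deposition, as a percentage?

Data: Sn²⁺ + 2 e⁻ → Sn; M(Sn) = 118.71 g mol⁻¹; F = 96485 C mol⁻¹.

66.2 %

Q = I·t = 0.1640 × 780.00 = 127.9 C; n(e⁻) = 127.9/96485 = 0.001326 mol.
Theoretical n(Sn) = n(e⁻)/2 = 0.0006629 mol, i.e. m_theo = 0.0006629 × 118.71 = 0.07869 g.
Efficiency = m_actual / m_theo = 0.0521 / 0.07869 = 66.2 %.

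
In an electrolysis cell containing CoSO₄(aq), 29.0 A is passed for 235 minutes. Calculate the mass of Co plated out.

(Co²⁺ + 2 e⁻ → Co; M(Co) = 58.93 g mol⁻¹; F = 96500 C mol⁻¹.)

Q = I·t = 29.00 A × 14100 s = 408900 C.
n(e⁻) = Q/F = 408900 / 96500 = 4.237 mol.
Co²⁺ + 2 e⁻ → Co, so n(Co) = n(e⁻)/2 = 2.119 mol.
m = n·M = 2.119 × 58.93 = 125 g.

125 g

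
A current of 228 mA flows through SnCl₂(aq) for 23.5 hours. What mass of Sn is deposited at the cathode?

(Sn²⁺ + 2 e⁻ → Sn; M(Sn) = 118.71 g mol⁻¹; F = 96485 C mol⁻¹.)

Q = I·t = 0.2280 A × 84600 s = 19290 C.
n(e⁻) = Q/F = 19290 / 96485 = 0.1999 mol.
Sn²⁺ + 2 e⁻ → Sn, so n(Sn) = n(e⁻)/2 = 0.09996 mol.
m = n·M = 0.09996 × 118.71 = 11.9 g.

11.9 g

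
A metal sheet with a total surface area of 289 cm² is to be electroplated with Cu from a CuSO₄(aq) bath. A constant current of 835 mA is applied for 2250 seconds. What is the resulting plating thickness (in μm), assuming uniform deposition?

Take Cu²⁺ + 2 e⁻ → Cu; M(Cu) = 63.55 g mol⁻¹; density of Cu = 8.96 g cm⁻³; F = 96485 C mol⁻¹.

2.39 μm

Q = I·t = 0.8350 × 2250.0 = 1879 C; n(e⁻) = 0.01947 mol.
n(Cu) = n(e⁻)/2 = 0.009736 mol, so m = 0.009736 × 63.55 = 0.6187 g.
Volume = m/ρ = 0.6187 / 8.96 = 0.06905 cm³.
Thickness = V/A = 0.06905 / 289 = 2.39 × 10⁻⁴ cm = 2.39 μm.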